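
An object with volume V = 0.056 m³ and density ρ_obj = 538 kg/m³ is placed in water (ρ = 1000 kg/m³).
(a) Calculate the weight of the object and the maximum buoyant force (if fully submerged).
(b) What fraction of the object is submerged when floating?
(a) W=rho_obj*g*V=538*9.81*0.056=295.6 N; F_B(max)=rho*g*V=1000*9.81*0.056=549.4 N
(b) Floating fraction=rho_obj/rho=538/1000=0.538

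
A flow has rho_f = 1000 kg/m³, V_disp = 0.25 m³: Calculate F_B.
Formula: F_B = \rho_f g V_{disp}
F_B = 1000·9.81·0.25 = 2452 N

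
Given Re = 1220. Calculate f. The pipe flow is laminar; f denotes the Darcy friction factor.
Formula: f = \frac{64}{Re}
f = 64/1220 = 0.05246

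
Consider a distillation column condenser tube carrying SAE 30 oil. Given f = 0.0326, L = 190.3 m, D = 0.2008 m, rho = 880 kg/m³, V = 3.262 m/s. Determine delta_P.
Formula: \Delta P = f \frac{L}{D} \frac{\rho V^2}{2}
delta_P = 0.0326·(190.3/0.2008)·0.5·880·3.262²/1000 = 144.6 kPa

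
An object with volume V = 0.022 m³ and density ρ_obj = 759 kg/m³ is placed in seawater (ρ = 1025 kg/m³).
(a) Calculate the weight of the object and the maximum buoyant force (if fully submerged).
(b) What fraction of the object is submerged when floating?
(a) W=rho_obj*g*V=759*9.81*0.022=163.8 N; F_B(max)=rho*g*V=1025*9.81*0.022=221.2 N
(b) Floating fraction=rho_obj/rho=759/1025=0.740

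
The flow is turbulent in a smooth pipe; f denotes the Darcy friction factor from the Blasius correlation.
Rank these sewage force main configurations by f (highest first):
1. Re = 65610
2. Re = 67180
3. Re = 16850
Case 1: f = 0.01974
Case 2: f = 0.01963
Case 3: f = 0.02774
Ranking (highest first): 3, 1, 2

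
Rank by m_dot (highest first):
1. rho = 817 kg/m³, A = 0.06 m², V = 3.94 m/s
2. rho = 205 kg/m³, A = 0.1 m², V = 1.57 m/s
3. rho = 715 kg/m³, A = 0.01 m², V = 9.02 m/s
Case 1: m_dot = 193.1 kg/s
Case 2: m_dot = 32.19 kg/s
Case 3: m_dot = 64.49 kg/s
Ranking (highest first): 1, 3, 2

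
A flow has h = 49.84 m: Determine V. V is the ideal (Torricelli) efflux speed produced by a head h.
Formula: V = \sqrt{2 g h}
V = √(2·9.81·49.84) = 31.27 m/s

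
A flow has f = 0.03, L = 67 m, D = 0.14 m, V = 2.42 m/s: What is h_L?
Formula: h_L = f \frac{L}{D} \frac{V^2}{2g}
h_L = 0.03·(67/0.14)·2.42²/(2·9.81) = 4.285 m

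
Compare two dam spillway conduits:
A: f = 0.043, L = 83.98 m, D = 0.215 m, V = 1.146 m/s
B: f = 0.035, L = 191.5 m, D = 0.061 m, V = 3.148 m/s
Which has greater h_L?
h_L(A) = 1.124 m, h_L(B) = 55.5 m. Answer: B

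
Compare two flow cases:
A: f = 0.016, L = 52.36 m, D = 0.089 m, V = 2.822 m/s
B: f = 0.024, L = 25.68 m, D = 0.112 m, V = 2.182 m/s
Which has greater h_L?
h_L(A) = 3.821 m, h_L(B) = 1.335 m. Answer: A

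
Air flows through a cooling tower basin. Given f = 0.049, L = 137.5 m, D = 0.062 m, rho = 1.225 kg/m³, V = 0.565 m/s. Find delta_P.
Formula: \Delta P = f \frac{L}{D} \frac{\rho V^2}{2}
delta_P = 0.049·(137.5/0.062)·0.5·1.225·0.565²/1000 = 0.02125 kPa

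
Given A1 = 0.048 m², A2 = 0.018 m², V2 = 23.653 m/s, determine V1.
Formula: V_2 = \frac{A_1 V_1}{A_2}
Substituting knowns: 23.653 = 0.048·V1/0.018
Solving for V1: V1 = 23.653·0.018/0.048 = 8.87 m/s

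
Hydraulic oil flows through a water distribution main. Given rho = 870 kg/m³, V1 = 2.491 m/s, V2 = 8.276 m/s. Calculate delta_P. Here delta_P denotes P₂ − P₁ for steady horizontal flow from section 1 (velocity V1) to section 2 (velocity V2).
Formula: \Delta P = \frac{1}{2} \rho (V_1^2 - V_2^2)
delta_P = 0.5·870·(2.491² − 8.276²)/1000 = -27.09 kPa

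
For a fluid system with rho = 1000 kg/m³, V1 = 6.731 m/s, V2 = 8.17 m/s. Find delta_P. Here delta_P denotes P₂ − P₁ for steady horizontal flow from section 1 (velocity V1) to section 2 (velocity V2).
Formula: \Delta P = \frac{1}{2} \rho (V_1^2 - V_2^2)
delta_P = 0.5·1000·(6.731² − 8.17²)/1000 = -10.72 kPa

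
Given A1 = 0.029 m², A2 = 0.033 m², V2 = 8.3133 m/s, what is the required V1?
Formula: V_2 = \frac{A_1 V_1}{A_2}
Substituting knowns: 8.3133 = 0.029·V1/0.033
Solving for V1: V1 = 8.3133·0.033/0.029 = 9.46 m/s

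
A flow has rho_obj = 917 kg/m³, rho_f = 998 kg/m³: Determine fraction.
Formula: f_{sub} = \frac{\rho_{obj}}{\rho_f}
fraction = 917/998 = 0.9188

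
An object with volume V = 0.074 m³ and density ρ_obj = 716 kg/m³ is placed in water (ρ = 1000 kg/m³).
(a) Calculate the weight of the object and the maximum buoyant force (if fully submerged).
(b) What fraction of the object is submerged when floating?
(a) W=rho_obj*g*V=716*9.81*0.074=519.8 N; F_B(max)=rho*g*V=1000*9.81*0.074=725.9 N
(b) Floating fraction=rho_obj/rho=716/1000=0.716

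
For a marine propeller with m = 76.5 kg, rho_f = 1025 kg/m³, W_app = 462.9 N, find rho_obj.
Formula: W_{app} = mg\left(1 - \frac{\rho_f}{\rho_{obj}}\right)
Substituting knowns: 462.9 = 76.5·9.81·(1 − 1025/rho_obj)
Solving for rho_obj: rho_obj = 1025/(1 − 462.9/(76.5·9.81)) = 2675 kg/m³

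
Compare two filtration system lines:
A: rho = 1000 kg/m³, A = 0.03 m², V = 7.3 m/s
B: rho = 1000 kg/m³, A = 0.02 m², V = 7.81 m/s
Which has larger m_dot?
m_dot(A) = 219 kg/s, m_dot(B) = 156.2 kg/s. Answer: A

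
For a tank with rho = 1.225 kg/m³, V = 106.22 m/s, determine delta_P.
Formula: V = \sqrt{\frac{2 \Delta P}{\rho}}
Substituting knowns: 106.22 = √(2·(delta_P·1000)/1.225)
Solving for delta_P: delta_P = 106.22²·1.225/2/1000 = 6.911 kPa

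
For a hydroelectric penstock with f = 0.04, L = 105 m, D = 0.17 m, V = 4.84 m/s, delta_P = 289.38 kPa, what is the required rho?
Formula: \Delta P = f \frac{L}{D} \frac{\rho V^2}{2}
Substituting knowns: 289.38 = 0.04·(105/0.17)·0.5·rho·4.84²/1000
Solving for rho: rho = (289.38·1000)/(0.04·(105/0.17)·0.5·4.84²) = 1000 kg/m³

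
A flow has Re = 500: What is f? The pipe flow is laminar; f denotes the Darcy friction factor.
Formula: f = \frac{64}{Re}
f = 64/500 = 0.128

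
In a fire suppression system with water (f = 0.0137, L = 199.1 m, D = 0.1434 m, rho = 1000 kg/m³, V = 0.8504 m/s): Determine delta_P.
Formula: \Delta P = f \frac{L}{D} \frac{\rho V^2}{2}
delta_P = 0.0137·(199.1/0.1434)·0.5·1000·0.8504²/1000 = 6.878 kPa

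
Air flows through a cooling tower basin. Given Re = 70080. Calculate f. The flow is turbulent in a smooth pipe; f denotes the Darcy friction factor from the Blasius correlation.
Formula: f = \frac{0.316}{Re^{0.25}}
f = 0.316/70080^0.25 = 0.01942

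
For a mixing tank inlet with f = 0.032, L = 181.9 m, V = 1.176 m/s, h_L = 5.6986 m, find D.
Formula: h_L = f \frac{L}{D} \frac{V^2}{2g}
Substituting knowns: 5.6986 = 0.032·(181.9/D)·1.176²/(2·9.81)
Solving for D: D = 0.032·181.9·1.176²/(2·9.81·5.6986) = 0.072 m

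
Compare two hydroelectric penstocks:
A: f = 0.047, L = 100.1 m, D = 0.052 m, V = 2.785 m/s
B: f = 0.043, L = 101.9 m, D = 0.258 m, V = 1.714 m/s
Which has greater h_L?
h_L(A) = 35.77 m, h_L(B) = 2.543 m. Answer: A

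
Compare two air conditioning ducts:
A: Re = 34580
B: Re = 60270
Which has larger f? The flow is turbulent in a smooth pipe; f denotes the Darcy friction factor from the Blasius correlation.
f(A) = 0.02317, f(B) = 0.02017. Answer: A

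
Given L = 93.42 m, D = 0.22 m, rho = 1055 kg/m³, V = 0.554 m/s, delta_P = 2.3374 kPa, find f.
Formula: \Delta P = f \frac{L}{D} \frac{\rho V^2}{2}
Substituting knowns: 2.3374 = f·(93.42/0.22)·0.5·1055·0.554²/1000
Solving for f: f = (2.3374·1000)/((93.42/0.22)·0.5·1055·0.554²) = 0.034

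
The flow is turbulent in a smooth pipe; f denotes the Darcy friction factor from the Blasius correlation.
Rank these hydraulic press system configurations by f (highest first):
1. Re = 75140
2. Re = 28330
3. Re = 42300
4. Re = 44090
Case 1: f = 0.01909
Case 2: f = 0.02436
Case 3: f = 0.02203
Case 4: f = 0.02181
Ranking (highest first): 2, 3, 4, 1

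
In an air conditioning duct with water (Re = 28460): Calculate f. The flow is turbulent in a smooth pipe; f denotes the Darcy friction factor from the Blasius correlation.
Formula: f = \frac{0.316}{Re^{0.25}}
f = 0.316/28460^0.25 = 0.02433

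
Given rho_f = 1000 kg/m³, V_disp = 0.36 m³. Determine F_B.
Formula: F_B = \rho_f g V_{disp}
F_B = 1000·9.81·0.36 = 3532 N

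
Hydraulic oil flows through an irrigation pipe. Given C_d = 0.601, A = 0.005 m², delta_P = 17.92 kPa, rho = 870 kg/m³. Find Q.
Formula: Q = C_d A \sqrt{\frac{2 \Delta P}{\rho}}
Q = 0.601·0.005·√(2·(17.92·1000)/870)·1000 = 19.29 L/s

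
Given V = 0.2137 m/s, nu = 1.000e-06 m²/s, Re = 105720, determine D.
Formula: Re = \frac{V D}{\nu}
Substituting knowns: 105720 = 0.2137·D/1.000e-06
Solving for D: D = 105720·1.000e-06/0.2137 = 0.4947 m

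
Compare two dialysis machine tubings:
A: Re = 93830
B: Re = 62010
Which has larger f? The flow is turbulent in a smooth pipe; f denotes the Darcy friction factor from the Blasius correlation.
f(A) = 0.01806, f(B) = 0.02002. Answer: B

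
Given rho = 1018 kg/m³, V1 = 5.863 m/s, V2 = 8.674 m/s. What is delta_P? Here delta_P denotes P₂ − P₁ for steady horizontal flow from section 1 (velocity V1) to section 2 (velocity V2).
Formula: \Delta P = \frac{1}{2} \rho (V_1^2 - V_2^2)
delta_P = 0.5·1018·(5.863² − 8.674²)/1000 = -20.8 kPa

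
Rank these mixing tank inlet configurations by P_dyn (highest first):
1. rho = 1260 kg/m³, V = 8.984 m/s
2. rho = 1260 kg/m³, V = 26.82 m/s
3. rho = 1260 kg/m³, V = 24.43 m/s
Case 1: P_dyn = 50.85 kPa
Case 2: P_dyn = 453.2 kPa
Case 3: P_dyn = 376 kPa
Ranking (highest first): 2, 3, 1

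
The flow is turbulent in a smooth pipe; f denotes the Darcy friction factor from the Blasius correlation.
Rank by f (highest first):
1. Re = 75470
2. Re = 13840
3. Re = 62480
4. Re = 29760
Case 1: f = 0.01907
Case 2: f = 0.02913
Case 3: f = 0.01999
Case 4: f = 0.02406
Ranking (highest first): 2, 4, 3, 1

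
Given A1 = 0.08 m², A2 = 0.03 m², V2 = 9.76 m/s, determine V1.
Formula: V_2 = \frac{A_1 V_1}{A_2}
Substituting knowns: 9.76 = 0.08·V1/0.03
Solving for V1: V1 = 9.76·0.03/0.08 = 3.66 m/s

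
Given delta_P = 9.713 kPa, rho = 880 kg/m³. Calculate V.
Formula: V = \sqrt{\frac{2 \Delta P}{\rho}}
V = √(2·(9.713·1000)/880) = 4.698 m/s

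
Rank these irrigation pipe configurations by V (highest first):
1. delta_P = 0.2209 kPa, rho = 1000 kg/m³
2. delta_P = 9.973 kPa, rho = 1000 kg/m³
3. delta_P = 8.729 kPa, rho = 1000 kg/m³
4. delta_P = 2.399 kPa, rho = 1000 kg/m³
Case 1: V = 0.6647 m/s
Case 2: V = 4.466 m/s
Case 3: V = 4.178 m/s
Case 4: V = 2.19 m/s
Ranking (highest first): 2, 3, 4, 1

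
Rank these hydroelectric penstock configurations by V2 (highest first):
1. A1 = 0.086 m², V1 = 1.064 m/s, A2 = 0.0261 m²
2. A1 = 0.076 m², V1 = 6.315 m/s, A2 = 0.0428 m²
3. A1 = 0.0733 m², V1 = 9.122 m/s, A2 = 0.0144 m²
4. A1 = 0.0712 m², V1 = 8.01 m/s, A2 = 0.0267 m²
Case 1: V2 = 3.506 m/s
Case 2: V2 = 11.21 m/s
Case 3: V2 = 46.43 m/s
Case 4: V2 = 21.36 m/s
Ranking (highest first): 3, 4, 2, 1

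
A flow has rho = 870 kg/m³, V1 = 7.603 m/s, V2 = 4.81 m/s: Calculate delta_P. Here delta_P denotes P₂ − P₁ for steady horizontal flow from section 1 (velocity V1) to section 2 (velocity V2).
Formula: \Delta P = \frac{1}{2} \rho (V_1^2 - V_2^2)
delta_P = 0.5·870·(7.603² − 4.81²)/1000 = 15.08 kPa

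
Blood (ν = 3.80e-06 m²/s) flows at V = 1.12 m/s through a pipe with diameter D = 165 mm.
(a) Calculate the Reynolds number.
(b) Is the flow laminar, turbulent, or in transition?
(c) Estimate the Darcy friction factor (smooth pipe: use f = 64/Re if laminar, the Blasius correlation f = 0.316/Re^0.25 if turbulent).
(a) Re = V·D/ν = 1.12·0.165/3.80e-06 = 48632
(b) Flow regime: turbulent (Re > 4000)
(c) Friction factor: f = 0.316/Re^0.25 = 0.316/48632^0.25 = 0.02128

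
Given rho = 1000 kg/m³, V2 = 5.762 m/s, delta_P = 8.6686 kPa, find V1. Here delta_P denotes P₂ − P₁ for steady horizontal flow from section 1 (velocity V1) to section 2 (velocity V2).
Formula: \Delta P = \frac{1}{2} \rho (V_1^2 - V_2^2)
Substituting knowns: 8.6686 = 0.5·1000·(V1² − 5.762²)/1000
Solving for V1: V1 = √(5.762² + 2·(8.6686·1000)/1000) = 7.109 m/s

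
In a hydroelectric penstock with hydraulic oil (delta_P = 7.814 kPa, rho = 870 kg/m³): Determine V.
Formula: V = \sqrt{\frac{2 \Delta P}{\rho}}
V = √(2·(7.814·1000)/870) = 4.238 m/s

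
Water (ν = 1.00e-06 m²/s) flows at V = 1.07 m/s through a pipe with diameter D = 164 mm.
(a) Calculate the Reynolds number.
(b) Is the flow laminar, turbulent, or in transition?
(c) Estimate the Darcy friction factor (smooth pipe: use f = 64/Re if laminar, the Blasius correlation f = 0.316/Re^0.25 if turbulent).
(a) Re = V·D/ν = 1.07·0.164/1.00e-06 = 175480
(b) Flow regime: turbulent (Re > 4000)
(c) Friction factor: f = 0.316/Re^0.25 = 0.316/175480^0.25 = 0.01544 (Blasius is strictly valid for Re ≲ 1e5; used here as the smooth-pipe estimate the problem specifies)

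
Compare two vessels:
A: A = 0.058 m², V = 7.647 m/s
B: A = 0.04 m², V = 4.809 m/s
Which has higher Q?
Q(A) = 443.5 L/s, Q(B) = 192.4 L/s. Answer: A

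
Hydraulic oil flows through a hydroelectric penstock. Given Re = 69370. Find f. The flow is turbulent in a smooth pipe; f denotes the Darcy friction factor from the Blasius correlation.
Formula: f = \frac{0.316}{Re^{0.25}}
f = 0.316/69370^0.25 = 0.01947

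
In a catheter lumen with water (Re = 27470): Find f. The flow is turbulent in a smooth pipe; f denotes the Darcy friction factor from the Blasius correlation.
Formula: f = \frac{0.316}{Re^{0.25}}
f = 0.316/27470^0.25 = 0.02455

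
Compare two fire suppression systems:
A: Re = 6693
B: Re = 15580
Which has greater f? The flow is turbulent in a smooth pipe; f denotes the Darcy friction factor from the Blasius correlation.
f(A) = 0.03494, f(B) = 0.02828. Answer: A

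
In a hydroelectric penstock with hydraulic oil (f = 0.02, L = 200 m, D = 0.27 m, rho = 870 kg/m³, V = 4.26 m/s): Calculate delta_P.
Formula: \Delta P = f \frac{L}{D} \frac{\rho V^2}{2}
delta_P = 0.02·(200/0.27)·0.5·870·4.26²/1000 = 117 kPa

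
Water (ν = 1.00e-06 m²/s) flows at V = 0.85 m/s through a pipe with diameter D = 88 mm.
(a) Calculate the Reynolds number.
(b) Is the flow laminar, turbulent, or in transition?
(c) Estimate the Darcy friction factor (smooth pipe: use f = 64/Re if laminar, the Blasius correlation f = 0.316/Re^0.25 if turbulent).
(a) Re = V·D/ν = 0.85·0.088/1.00e-06 = 74800
(b) Flow regime: turbulent (Re > 4000)
(c) Friction factor: f = 0.316/Re^0.25 = 0.316/74800^0.25 = 0.01911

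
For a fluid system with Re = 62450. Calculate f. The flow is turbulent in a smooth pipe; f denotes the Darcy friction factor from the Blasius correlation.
Formula: f = \frac{0.316}{Re^{0.25}}
f = 0.316/62450^0.25 = 0.01999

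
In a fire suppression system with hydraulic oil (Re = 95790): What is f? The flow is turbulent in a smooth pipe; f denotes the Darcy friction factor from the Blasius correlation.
Formula: f = \frac{0.316}{Re^{0.25}}
f = 0.316/95790^0.25 = 0.01796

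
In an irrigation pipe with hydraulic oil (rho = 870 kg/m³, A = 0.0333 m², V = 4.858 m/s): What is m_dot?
Formula: \dot{m} = \rho A V
m_dot = 870·0.0333·4.858 = 140.7 kg/s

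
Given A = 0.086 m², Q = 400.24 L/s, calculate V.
Formula: Q = A V
Substituting knowns: 400.24 = 0.086·V·1000
Solving for V: V = (400.24/1000)/0.086 = 4.654 m/s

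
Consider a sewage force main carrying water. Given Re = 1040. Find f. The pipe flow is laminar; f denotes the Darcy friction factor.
Formula: f = \frac{64}{Re}
f = 64/1040 = 0.06154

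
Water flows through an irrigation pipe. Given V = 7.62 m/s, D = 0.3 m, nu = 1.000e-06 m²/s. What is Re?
Formula: Re = \frac{V D}{\nu}
Re = 7.62·0.3/1.000e-06 = 2.286e+06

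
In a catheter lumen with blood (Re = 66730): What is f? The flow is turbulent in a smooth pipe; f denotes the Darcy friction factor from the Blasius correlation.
Formula: f = \frac{0.316}{Re^{0.25}}
f = 0.316/66730^0.25 = 0.01966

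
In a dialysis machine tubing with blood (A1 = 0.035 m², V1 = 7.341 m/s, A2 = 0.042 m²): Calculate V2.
Formula: V_2 = \frac{A_1 V_1}{A_2}
V2 = 0.035·7.341/0.042 = 6.118 m/s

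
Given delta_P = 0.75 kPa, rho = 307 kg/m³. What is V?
Formula: V = \sqrt{\frac{2 \Delta P}{\rho}}
V = √(2·(0.75·1000)/307) = 2.21 m/s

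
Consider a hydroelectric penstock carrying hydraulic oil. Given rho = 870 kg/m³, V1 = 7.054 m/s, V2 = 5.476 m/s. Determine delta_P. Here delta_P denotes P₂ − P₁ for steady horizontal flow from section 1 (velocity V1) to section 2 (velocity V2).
Formula: \Delta P = \frac{1}{2} \rho (V_1^2 - V_2^2)
delta_P = 0.5·870·(7.054² − 5.476²)/1000 = 8.601 kPa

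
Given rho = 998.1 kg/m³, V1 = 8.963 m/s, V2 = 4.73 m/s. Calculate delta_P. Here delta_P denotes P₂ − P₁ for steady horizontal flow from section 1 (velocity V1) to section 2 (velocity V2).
Formula: \Delta P = \frac{1}{2} \rho (V_1^2 - V_2^2)
delta_P = 0.5·998.1·(8.963² − 4.73²)/1000 = 28.93 kPa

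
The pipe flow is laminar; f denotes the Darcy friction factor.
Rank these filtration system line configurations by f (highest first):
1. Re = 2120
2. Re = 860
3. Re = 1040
Case 1: f = 0.03019
Case 2: f = 0.07442
Case 3: f = 0.06154
Ranking (highest first): 2, 3, 1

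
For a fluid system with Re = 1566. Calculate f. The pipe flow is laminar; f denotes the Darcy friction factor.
Formula: f = \frac{64}{Re}
f = 64/1566 = 0.04087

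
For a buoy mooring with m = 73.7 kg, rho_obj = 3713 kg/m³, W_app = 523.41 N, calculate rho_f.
Formula: W_{app} = mg\left(1 - \frac{\rho_f}{\rho_{obj}}\right)
Substituting knowns: 523.41 = 73.7·9.81·(1 − rho_f/3713)
Solving for rho_f: rho_f = 3713·(1 − 523.41/(73.7·9.81)) = 1025 kg/m³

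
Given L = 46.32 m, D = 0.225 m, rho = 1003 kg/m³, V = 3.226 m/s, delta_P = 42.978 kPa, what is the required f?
Formula: \Delta P = f \frac{L}{D} \frac{\rho V^2}{2}
Substituting knowns: 42.978 = f·(46.32/0.225)·0.5·1003·3.226²/1000
Solving for f: f = (42.978·1000)/((46.32/0.225)·0.5·1003·3.226²) = 0.04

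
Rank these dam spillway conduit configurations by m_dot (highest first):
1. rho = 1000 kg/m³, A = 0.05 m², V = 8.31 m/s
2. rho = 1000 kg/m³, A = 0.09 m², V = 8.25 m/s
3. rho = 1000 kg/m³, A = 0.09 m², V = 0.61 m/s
Case 1: m_dot = 415.5 kg/s
Case 2: m_dot = 742.5 kg/s
Case 3: m_dot = 54.9 kg/s
Ranking (highest first): 2, 1, 3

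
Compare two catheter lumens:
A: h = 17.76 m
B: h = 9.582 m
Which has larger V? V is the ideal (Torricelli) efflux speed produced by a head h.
V(A) = 18.67 m/s, V(B) = 13.71 m/s. Answer: A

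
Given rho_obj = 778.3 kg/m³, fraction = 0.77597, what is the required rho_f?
Formula: f_{sub} = \frac{\rho_{obj}}{\rho_f}
Substituting knowns: 0.77597 = 778.3/rho_f
Solving for rho_f: rho_f = 778.3/0.77597 = 1003 kg/m³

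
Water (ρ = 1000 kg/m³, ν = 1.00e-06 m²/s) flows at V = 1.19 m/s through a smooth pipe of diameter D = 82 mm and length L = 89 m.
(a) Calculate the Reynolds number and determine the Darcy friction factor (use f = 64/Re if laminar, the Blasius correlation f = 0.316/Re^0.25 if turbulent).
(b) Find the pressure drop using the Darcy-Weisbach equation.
(a) Re = V·D/ν = 1.19·0.082/1.00e-06 = 97580 → turbulent (Re > 4000); f = 0.316/Re^0.25 = 0.316/97580^0.25 = 0.017879
(b) Darcy-Weisbach: ΔP = f·(L/D)·½ρV²/1000 = 0.017879·(89/0.082)·½·1000·1.19²/1000 = 13.74 kPa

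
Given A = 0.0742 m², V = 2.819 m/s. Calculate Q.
Formula: Q = A V
Q = 0.0742·2.819·1000 = 209.2 L/s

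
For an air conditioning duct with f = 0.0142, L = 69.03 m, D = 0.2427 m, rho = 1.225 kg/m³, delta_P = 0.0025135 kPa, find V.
Formula: \Delta P = f \frac{L}{D} \frac{\rho V^2}{2}
Substituting knowns: 0.0025135 = 0.0142·(69.03/0.2427)·0.5·1.225·V²/1000
Solving for V: V = √((0.0025135·1000)/(0.0142·(69.03/0.2427)·0.5·1.225)) = 1.008 m/s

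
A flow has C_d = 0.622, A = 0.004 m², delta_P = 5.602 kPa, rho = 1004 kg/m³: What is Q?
Formula: Q = C_d A \sqrt{\frac{2 \Delta P}{\rho}}
Q = 0.622·0.004·√(2·(5.602·1000)/1004)·1000 = 8.311 L/s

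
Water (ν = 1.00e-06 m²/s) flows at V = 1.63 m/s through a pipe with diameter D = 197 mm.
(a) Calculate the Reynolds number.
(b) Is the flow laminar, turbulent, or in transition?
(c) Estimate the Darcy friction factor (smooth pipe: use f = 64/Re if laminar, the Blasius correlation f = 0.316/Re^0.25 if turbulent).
(a) Re = V·D/ν = 1.63·0.197/1.00e-06 = 321110
(b) Flow regime: turbulent (Re > 4000)
(c) Friction factor: f = 0.316/Re^0.25 = 0.316/321110^0.25 = 0.01327 (Blasius is strictly valid for Re ≲ 1e5; used here as the smooth-pipe estimate the problem specifies)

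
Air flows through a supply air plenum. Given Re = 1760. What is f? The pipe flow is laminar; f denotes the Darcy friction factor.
Formula: f = \frac{64}{Re}
f = 64/1760 = 0.03636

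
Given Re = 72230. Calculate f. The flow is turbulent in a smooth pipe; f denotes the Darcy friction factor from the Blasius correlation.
Formula: f = \frac{0.316}{Re^{0.25}}
f = 0.316/72230^0.25 = 0.01928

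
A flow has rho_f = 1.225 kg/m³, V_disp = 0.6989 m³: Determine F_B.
Formula: F_B = \rho_f g V_{disp}
F_B = 1.225·9.81·0.6989 = 8.399 N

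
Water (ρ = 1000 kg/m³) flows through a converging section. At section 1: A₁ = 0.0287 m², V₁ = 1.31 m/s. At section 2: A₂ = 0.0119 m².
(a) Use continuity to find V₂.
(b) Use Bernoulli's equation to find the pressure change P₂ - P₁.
(a) Continuity: A₁V₁=A₂V₂ -> V₂=A₁V₁/A₂=0.0287*1.31/0.0119=3.16 m/s
(b) Bernoulli: P₂-P₁=0.5*rho*(V₁^2-V₂^2)/1000=0.5*1000*(1.31^2-3.16^2)/1000=-4.135 kPa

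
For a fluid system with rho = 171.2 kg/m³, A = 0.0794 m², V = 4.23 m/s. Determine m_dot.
Formula: \dot{m} = \rho A V
m_dot = 171.2·0.0794·4.23 = 57.5 kg/s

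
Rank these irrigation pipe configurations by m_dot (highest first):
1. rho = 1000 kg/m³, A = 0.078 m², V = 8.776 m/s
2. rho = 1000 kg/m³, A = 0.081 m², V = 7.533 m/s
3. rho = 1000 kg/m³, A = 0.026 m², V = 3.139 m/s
Case 1: m_dot = 684.5 kg/s
Case 2: m_dot = 610.2 kg/s
Case 3: m_dot = 81.61 kg/s
Ranking (highest first): 1, 2, 3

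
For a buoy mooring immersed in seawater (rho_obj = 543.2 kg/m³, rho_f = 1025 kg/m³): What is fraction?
Formula: f_{sub} = \frac{\rho_{obj}}{\rho_f}
fraction = 543.2/1025 = 0.53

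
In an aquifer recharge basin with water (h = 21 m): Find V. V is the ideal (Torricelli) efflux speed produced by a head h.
Formula: V = \sqrt{2 g h}
V = √(2·9.81·21) = 20.3 m/s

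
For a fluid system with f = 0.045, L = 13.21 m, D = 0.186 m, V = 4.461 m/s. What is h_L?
Formula: h_L = f \frac{L}{D} \frac{V^2}{2g}
h_L = 0.045·(13.21/0.186)·4.461²/(2·9.81) = 3.242 m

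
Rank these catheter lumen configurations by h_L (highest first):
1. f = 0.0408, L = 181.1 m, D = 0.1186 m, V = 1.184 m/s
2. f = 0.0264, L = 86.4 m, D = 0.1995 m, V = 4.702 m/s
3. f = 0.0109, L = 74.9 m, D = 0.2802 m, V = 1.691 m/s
Case 1: h_L = 4.451 m
Case 2: h_L = 12.88 m
Case 3: h_L = 0.4246 m
Ranking (highest first): 2, 1, 3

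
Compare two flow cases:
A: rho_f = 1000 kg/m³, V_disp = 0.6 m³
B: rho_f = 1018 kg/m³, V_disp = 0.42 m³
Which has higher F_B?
F_B(A) = 5886 N, F_B(B) = 4194 N. Answer: A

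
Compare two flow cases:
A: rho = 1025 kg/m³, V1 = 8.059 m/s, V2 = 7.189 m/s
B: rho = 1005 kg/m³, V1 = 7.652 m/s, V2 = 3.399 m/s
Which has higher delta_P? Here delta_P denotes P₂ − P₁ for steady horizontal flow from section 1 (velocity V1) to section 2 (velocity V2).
delta_P(A) = 6.799 kPa, delta_P(B) = 23.62 kPa. Answer: B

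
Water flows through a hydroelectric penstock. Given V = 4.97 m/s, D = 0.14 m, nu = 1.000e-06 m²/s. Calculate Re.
Formula: Re = \frac{V D}{\nu}
Re = 4.97·0.14/1.000e-06 = 695800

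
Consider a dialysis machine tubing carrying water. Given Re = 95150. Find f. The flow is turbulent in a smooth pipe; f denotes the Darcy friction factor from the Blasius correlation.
Formula: f = \frac{0.316}{Re^{0.25}}
f = 0.316/95150^0.25 = 0.01799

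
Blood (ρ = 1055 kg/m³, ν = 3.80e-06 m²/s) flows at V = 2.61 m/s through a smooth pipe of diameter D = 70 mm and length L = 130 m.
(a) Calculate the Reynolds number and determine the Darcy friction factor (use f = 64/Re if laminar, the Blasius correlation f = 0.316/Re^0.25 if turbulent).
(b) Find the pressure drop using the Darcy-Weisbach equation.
(a) Re = V·D/ν = 2.61·0.07/3.80e-06 = 48079 → turbulent (Re > 4000); f = 0.316/Re^0.25 = 0.316/48079^0.25 = 0.02134
(b) Darcy-Weisbach: ΔP = f·(L/D)·½ρV²/1000 = 0.02134·(130/0.070)·½·1055·2.61²/1000 = 142.4 kPa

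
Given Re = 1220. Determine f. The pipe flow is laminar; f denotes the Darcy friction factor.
Formula: f = \frac{64}{Re}
f = 64/1220 = 0.05246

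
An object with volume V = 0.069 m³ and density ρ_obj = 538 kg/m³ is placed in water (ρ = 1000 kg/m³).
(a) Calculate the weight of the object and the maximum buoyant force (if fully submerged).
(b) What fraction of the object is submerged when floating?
(a) W=rho_obj*g*V=538*9.81*0.069=364.2 N; F_B(max)=rho*g*V=1000*9.81*0.069=676.9 N
(b) Floating fraction=rho_obj/rho=538/1000=0.538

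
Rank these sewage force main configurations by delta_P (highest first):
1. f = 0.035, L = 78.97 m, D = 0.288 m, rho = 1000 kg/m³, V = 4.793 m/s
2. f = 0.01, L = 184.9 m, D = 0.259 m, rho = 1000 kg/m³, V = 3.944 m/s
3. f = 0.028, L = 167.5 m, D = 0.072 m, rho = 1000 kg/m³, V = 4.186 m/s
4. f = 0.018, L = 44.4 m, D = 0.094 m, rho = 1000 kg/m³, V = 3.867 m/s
Case 1: delta_P = 110.2 kPa
Case 2: delta_P = 55.52 kPa
Case 3: delta_P = 570.7 kPa
Case 4: delta_P = 63.57 kPa
Ranking (highest first): 3, 1, 4, 2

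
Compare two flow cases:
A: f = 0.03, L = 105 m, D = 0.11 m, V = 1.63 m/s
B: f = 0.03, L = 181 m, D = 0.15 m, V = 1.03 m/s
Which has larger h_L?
h_L(A) = 3.878 m, h_L(B) = 1.957 m. Answer: A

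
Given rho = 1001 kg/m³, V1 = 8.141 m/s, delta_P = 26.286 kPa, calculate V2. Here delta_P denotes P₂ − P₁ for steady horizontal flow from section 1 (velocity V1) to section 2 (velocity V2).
Formula: \Delta P = \frac{1}{2} \rho (V_1^2 - V_2^2)
Substituting knowns: 26.286 = 0.5·1001·(8.141² − V2²)/1000
Solving for V2: V2 = √(8.141² − 2·(26.286·1000)/1001) = 3.709 m/s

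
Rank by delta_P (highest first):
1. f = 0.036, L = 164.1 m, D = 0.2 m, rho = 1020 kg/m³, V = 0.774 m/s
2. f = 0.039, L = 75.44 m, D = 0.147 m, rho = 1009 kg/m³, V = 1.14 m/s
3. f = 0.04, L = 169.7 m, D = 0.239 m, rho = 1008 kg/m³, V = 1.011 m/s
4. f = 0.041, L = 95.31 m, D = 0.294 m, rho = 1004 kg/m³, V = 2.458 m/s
Case 1: delta_P = 9.025 kPa
Case 2: delta_P = 13.12 kPa
Case 3: delta_P = 14.63 kPa
Case 4: delta_P = 40.31 kPa
Ranking (highest first): 4, 3, 2, 1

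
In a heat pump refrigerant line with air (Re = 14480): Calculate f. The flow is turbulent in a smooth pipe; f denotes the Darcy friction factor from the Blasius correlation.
Formula: f = \frac{0.316}{Re^{0.25}}
f = 0.316/14480^0.25 = 0.02881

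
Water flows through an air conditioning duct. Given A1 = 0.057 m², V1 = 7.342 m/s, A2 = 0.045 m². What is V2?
Formula: V_2 = \frac{A_1 V_1}{A_2}
V2 = 0.057·7.342/0.045 = 9.3 m/s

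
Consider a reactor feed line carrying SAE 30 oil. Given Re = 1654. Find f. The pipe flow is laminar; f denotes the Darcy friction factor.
Formula: f = \frac{64}{Re}
f = 64/1654 = 0.03869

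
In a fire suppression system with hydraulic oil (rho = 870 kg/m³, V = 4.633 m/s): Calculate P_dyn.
Formula: P_{dyn} = \frac{1}{2} \rho V^2
P_dyn = 0.5·870·4.633²/1000 = 9.337 kPa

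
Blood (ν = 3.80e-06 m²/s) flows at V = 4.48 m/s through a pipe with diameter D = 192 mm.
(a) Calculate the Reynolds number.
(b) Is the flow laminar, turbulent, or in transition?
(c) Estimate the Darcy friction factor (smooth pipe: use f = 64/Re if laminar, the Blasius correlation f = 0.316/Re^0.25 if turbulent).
(a) Re = V·D/ν = 4.48·0.192/3.80e-06 = 226360
(b) Flow regime: turbulent (Re > 4000)
(c) Friction factor: f = 0.316/Re^0.25 = 0.316/226360^0.25 = 0.01449 (Blasius is strictly valid for Re ≲ 1e5; used here as the smooth-pipe estimate the problem specifies)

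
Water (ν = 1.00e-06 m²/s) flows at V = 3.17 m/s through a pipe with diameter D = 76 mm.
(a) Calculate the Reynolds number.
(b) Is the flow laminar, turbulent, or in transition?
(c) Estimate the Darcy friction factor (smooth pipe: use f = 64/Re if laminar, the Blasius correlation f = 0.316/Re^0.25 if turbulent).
(a) Re = V·D/ν = 3.17·0.076/1.00e-06 = 240920
(b) Flow regime: turbulent (Re > 4000)
(c) Friction factor: f = 0.316/Re^0.25 = 0.316/240920^0.25 = 0.01426 (Blasius is strictly valid for Re ≲ 1e5; used here as the smooth-pipe estimate the problem specifies)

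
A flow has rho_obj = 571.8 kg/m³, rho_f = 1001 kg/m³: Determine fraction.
Formula: f_{sub} = \frac{\rho_{obj}}{\rho_f}
fraction = 571.8/1001 = 0.5712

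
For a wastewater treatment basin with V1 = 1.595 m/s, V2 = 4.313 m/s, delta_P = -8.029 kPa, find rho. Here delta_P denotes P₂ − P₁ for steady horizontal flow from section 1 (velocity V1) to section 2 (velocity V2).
Formula: \Delta P = \frac{1}{2} \rho (V_1^2 - V_2^2)
Substituting knowns: -8.029 = 0.5·rho·(1.595² − 4.313²)/1000
Solving for rho: rho = 2·(-8.029·1000)/(1.595² − 4.313²) = 1000 kg/m³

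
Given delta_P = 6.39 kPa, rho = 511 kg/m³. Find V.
Formula: V = \sqrt{\frac{2 \Delta P}{\rho}}
V = √(2·(6.39·1000)/511) = 5.001 m/s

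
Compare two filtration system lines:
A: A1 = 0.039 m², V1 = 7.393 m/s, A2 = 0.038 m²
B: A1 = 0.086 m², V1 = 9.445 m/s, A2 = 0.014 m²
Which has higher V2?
V2(A) = 7.588 m/s, V2(B) = 58.02 m/s. Answer: B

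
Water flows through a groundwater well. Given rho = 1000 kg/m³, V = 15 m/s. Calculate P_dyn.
Formula: P_{dyn} = \frac{1}{2} \rho V^2
P_dyn = 0.5·1000·15²/1000 = 112.5 kPa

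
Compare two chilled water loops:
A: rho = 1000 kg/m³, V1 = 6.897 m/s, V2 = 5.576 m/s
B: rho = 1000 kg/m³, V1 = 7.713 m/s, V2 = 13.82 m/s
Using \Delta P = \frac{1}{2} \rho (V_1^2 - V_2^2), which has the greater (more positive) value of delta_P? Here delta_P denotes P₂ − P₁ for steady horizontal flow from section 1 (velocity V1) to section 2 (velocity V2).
delta_P(A) = 8.238 kPa, delta_P(B) = -65.75 kPa. Answer: A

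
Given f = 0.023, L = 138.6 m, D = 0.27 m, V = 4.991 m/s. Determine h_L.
Formula: h_L = f \frac{L}{D} \frac{V^2}{2g}
h_L = 0.023·(138.6/0.27)·4.991²/(2·9.81) = 14.99 m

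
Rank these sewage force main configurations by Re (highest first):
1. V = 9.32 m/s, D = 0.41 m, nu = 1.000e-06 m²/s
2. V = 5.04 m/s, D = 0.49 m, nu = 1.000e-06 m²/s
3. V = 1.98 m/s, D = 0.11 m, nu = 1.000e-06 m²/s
Case 1: Re = 3.821e+06
Case 2: Re = 2.470e+06
Case 3: Re = 217800
Ranking (highest first): 1, 2, 3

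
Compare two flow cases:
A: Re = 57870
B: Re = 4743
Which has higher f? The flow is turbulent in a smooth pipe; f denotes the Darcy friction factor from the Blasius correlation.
f(A) = 0.02037, f(B) = 0.03808. Answer: B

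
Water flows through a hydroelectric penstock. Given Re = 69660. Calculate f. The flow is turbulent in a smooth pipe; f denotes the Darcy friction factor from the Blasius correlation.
Formula: f = \frac{0.316}{Re^{0.25}}
f = 0.316/69660^0.25 = 0.01945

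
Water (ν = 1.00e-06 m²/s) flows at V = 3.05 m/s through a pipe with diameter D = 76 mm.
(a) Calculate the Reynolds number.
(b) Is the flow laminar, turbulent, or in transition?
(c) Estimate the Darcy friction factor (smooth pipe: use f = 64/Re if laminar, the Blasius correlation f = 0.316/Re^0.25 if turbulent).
(a) Re = V·D/ν = 3.05·0.076/1.00e-06 = 231800
(b) Flow regime: turbulent (Re > 4000)
(c) Friction factor: f = 0.316/Re^0.25 = 0.316/231800^0.25 = 0.0144 (Blasius is strictly valid for Re ≲ 1e5; used here as the smooth-pipe estimate the problem specifies)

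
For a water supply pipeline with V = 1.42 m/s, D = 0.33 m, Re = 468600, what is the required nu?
Formula: Re = \frac{V D}{\nu}
Substituting knowns: 468600 = 1.42·0.33/nu
Solving for nu: nu = 1.42·0.33/468600 = 1.000e-06 m²/s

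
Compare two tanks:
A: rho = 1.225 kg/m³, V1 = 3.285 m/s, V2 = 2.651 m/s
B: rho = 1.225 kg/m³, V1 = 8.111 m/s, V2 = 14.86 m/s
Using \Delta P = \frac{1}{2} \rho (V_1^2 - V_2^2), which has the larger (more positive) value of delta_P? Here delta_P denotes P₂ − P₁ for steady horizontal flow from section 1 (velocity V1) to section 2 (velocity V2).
delta_P(A) = 0.002305 kPa, delta_P(B) = -0.09496 kPa. Answer: A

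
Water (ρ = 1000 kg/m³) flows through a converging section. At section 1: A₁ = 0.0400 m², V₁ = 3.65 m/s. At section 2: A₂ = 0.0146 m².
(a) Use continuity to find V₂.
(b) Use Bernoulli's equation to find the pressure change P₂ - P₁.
(a) Continuity: A₁V₁=A₂V₂ -> V₂=A₁V₁/A₂=0.0400*3.65/0.0146=10.00 m/s
(b) Bernoulli: P₂-P₁=0.5*rho*(V₁^2-V₂^2)/1000=0.5*1000*(3.65^2-10.00^2)/1000=-43.34 kPa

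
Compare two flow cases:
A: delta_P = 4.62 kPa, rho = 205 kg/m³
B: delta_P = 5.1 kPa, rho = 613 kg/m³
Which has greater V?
V(A) = 6.714 m/s, V(B) = 4.079 m/s. Answer: A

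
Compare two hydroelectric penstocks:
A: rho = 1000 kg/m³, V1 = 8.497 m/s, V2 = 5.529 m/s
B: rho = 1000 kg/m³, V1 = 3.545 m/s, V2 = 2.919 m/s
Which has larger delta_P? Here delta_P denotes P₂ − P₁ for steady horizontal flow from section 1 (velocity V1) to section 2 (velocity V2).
delta_P(A) = 20.81 kPa, delta_P(B) = 2.023 kPa. Answer: A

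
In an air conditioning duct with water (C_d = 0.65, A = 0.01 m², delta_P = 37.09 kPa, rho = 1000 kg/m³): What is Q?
Formula: Q = C_d A \sqrt{\frac{2 \Delta P}{\rho}}
Q = 0.65·0.01·√(2·(37.09·1000)/1000)·1000 = 55.98 L/s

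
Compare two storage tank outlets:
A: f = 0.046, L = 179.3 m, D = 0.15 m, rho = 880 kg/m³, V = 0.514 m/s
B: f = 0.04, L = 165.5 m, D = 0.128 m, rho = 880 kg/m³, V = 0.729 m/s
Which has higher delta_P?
delta_P(A) = 6.392 kPa, delta_P(B) = 12.09 kPa. Answer: B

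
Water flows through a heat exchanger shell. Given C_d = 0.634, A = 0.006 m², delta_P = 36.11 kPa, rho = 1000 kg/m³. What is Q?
Formula: Q = C_d A \sqrt{\frac{2 \Delta P}{\rho}}
Q = 0.634·0.006·√(2·(36.11·1000)/1000)·1000 = 32.33 L/s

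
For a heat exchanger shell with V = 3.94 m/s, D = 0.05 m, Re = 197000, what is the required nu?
Formula: Re = \frac{V D}{\nu}
Substituting knowns: 197000 = 3.94·0.05/nu
Solving for nu: nu = 3.94·0.05/197000 = 1.000e-06 m²/s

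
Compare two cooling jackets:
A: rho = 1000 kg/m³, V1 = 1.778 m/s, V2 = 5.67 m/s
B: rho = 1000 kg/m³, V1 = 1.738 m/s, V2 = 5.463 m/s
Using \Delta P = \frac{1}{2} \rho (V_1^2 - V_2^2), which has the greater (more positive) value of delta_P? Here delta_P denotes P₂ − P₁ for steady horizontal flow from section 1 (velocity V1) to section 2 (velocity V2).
delta_P(A) = -14.49 kPa, delta_P(B) = -13.41 kPa. Answer: B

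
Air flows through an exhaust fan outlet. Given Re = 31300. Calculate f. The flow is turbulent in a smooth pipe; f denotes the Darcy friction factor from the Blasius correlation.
Formula: f = \frac{0.316}{Re^{0.25}}
f = 0.316/31300^0.25 = 0.02376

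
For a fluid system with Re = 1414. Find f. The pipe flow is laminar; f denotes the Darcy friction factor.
Formula: f = \frac{64}{Re}
f = 64/1414 = 0.04526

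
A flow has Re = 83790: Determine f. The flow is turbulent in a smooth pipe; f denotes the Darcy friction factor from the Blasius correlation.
Formula: f = \frac{0.316}{Re^{0.25}}
f = 0.316/83790^0.25 = 0.01857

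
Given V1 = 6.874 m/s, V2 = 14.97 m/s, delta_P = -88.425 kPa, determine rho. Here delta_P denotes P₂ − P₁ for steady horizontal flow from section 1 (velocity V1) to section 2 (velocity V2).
Formula: \Delta P = \frac{1}{2} \rho (V_1^2 - V_2^2)
Substituting knowns: -88.425 = 0.5·rho·(6.874² − 14.97²)/1000
Solving for rho: rho = 2·(-88.425·1000)/(6.874² − 14.97²) = 1000 kg/m³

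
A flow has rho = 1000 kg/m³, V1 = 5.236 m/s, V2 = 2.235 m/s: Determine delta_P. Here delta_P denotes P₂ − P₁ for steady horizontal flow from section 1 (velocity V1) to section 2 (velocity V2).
Formula: \Delta P = \frac{1}{2} \rho (V_1^2 - V_2^2)
delta_P = 0.5·1000·(5.236² − 2.235²)/1000 = 11.21 kPa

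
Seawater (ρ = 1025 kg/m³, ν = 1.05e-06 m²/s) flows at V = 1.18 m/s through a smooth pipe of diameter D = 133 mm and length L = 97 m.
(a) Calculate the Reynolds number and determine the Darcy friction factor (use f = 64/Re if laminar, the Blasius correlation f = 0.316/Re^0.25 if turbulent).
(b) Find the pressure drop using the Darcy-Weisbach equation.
(a) Re = V·D/ν = 1.18·0.133/1.05e-06 = 149470 → turbulent (Re > 4000); f = 0.316/Re^0.25 = 0.316/149470^0.25 = 0.016071 (Blasius is strictly valid for Re ≲ 1e5; used here as the smooth-pipe estimate the problem specifies)
(b) Darcy-Weisbach: ΔP = f·(L/D)·½ρV²/1000 = 0.016071·(97/0.133)·½·1025·1.18²/1000 = 8.364 kPa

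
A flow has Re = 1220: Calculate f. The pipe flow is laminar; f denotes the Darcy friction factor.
Formula: f = \frac{64}{Re}
f = 64/1220 = 0.05246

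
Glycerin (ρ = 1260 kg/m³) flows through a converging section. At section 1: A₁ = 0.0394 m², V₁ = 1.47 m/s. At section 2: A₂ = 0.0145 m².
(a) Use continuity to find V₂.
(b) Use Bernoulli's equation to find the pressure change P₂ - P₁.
(a) Continuity: A₁V₁=A₂V₂ -> V₂=A₁V₁/A₂=0.0394*1.47/0.0145=3.99 m/s
(b) Bernoulli: P₂-P₁=0.5*rho*(V₁^2-V₂^2)/1000=0.5*1260*(1.47^2-3.99^2)/1000=-8.668 kPa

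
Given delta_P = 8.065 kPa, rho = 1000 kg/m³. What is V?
Formula: V = \sqrt{\frac{2 \Delta P}{\rho}}
V = √(2·(8.065·1000)/1000) = 4.016 m/s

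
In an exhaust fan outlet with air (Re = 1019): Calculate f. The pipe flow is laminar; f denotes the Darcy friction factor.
Formula: f = \frac{64}{Re}
f = 64/1019 = 0.06281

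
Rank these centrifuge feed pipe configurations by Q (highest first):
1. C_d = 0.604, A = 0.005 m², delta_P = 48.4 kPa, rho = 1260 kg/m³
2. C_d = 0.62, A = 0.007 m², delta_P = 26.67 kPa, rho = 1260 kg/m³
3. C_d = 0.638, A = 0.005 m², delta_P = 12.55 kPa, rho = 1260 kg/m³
Case 1: Q = 26.47 L/s
Case 2: Q = 28.24 L/s
Case 3: Q = 14.24 L/s
Ranking (highest first): 2, 1, 3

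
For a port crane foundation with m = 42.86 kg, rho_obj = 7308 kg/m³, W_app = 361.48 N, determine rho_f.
Formula: W_{app} = mg\left(1 - \frac{\rho_f}{\rho_{obj}}\right)
Substituting knowns: 361.48 = 42.86·9.81·(1 − rho_f/7308)
Solving for rho_f: rho_f = 7308·(1 − 361.48/(42.86·9.81)) = 1025 kg/m³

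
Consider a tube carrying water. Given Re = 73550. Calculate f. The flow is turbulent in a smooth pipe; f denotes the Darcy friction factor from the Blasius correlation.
Formula: f = \frac{0.316}{Re^{0.25}}
f = 0.316/73550^0.25 = 0.01919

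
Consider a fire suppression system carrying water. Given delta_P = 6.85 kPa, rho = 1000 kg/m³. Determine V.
Formula: V = \sqrt{\frac{2 \Delta P}{\rho}}
V = √(2·(6.85·1000)/1000) = 3.701 m/s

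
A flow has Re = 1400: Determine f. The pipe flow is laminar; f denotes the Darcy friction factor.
Formula: f = \frac{64}{Re}
f = 64/1400 = 0.04571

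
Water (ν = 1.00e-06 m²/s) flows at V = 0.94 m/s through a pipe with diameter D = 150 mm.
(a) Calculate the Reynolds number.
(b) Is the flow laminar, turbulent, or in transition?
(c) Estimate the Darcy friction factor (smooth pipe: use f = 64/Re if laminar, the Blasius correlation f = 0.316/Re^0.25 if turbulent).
(a) Re = V·D/ν = 0.94·0.15/1.00e-06 = 141000
(b) Flow regime: turbulent (Re > 4000)
(c) Friction factor: f = 0.316/Re^0.25 = 0.316/141000^0.25 = 0.01631 (Blasius is strictly valid for Re ≲ 1e5; used here as the smooth-pipe estimate the problem specifies)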